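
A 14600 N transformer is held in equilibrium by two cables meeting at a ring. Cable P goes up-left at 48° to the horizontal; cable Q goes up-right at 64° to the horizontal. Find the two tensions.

ΣF_x = 0: −T_P·cos48° + T_Q·cos64° = 0 → T_Q = 1.5264·T_P.
ΣF_y = 0: T_P·sin48° + T_Q·sin64° = 14600.
Substitute: T_P·(0.743145 + 1.5264·0.898794) = 14600 → T_P = 6902.86 ≈ 6903 N.
Then T_Q = 1.5264 × 6902.86 = 10540 N.

T_P = 6903 N, T_Q = 10540 N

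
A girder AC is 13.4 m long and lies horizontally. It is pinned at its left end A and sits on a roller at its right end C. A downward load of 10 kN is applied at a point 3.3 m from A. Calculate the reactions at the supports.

A_x = 0, A_y = 7.537 kN, C_y = 2.463 kN

Taking moments about A: C_y·13.4 − 10·3.3 = 0 → C_y = 33/13.4 = 2.46269 ≈ 2.463 kN.
ΣF_y = 0: A_y + 2.46269 − 10 = 0 → A_y = 7.537 kN.
ΣF_x = 0: no horizontal applied forces, so A_x = 0.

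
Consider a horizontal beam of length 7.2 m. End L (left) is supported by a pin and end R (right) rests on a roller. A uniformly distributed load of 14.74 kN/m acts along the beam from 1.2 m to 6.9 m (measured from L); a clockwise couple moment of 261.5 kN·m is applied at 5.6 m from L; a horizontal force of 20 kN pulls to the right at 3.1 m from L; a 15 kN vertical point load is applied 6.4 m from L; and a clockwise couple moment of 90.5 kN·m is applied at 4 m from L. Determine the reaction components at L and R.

Resultant of the distributed load: 14.74 × 5.7 = 84.018 kN at 4.05 m from L.
Moments about L: R_y·7.2 − (14.74·5.7)·4.05 − 261.5 − 15·6.4 − 90.5 = 0 → R_y = 788.2729/7.2 = 109.482 ≈ 109.5 kN.
ΣF_y = 0: L_y + 109.482 − 14.74·5.7 − 15 = 0 → L_y = -10.46 kN.
ΣF_x = 0: L_x + 20 = 0 → L_x = -20.00 kN.

L_x = -20.00 kN, L_y = -10.46 kN, R_y = 109.5 kN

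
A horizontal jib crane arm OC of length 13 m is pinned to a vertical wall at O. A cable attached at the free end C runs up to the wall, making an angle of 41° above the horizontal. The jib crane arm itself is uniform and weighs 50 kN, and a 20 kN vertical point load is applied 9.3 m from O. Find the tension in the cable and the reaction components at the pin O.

ΣM about O: T·sin41°·13 − 50·6.5 − 20·9.3 = 0 → T = 511/(13·0.656059) = 59.9149 ≈ 59.91 kN.
ΣF_x = 0: O_x − T·cos41° = 0 → O_x = 59.9149 × 0.75471 = 45.22 kN.
ΣF_y = 0: O_y + T·sin41° − 50 − 20 = 0 → O_y = 70 − 59.9149 × 0.656059 = 30.69 kN.

T = 59.91 kN, O_x = 45.22 kN, O_y = 30.69 kN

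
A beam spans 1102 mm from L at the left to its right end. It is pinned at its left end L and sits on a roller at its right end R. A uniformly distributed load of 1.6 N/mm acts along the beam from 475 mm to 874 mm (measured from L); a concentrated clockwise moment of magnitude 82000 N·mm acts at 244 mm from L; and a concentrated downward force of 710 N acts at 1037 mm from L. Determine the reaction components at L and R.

L_x = 0, L_y = 215.1 N, R_y = 1133 N

Resultant of the distributed load: 1.6 × 399 = 638.4 N at 674.5 mm from L.
Taking moments about L: R_y·1102 − (1.6·399)·674.5 − 82000 − 710·1037 = 0 → R_y = 1248870.8/1102 = 1133.28 ≈ 1133 N.
ΣF_y = 0: L_y + 1133.28 − 1.6·399 − 710 = 0 → L_y = 215.1 N.
ΣF_x = 0: no horizontal applied forces, so L_x = 0.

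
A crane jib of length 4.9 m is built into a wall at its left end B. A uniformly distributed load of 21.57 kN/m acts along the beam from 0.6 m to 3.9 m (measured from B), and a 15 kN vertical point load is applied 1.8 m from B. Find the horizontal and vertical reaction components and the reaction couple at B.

B_x = 0, B_y = 86.18 kN, M_B = 187.2 kN·m

Resultant of the distributed load: 21.57 × 3.3 = 71.181 kN at 2.25 m from B.
ΣF_x = 0: B_x = 0.
ΣF_y = 0: B_y − 21.57·3.3 − 15 = 0 → B_y = 86.18 kN.
ΣM about B: M_B − (21.57·3.3)·2.25 − 15·1.8 = 0 → M_B = 187.2 kN·m.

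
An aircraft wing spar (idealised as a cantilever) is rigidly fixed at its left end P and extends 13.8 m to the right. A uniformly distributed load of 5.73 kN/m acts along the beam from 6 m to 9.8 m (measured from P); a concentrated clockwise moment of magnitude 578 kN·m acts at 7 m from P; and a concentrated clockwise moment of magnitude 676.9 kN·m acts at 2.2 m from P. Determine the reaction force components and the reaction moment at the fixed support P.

P_x = 0, P_y = 21.77 kN, M_P = 1427 kN·m

Resultant of the distributed load: 5.73 × 3.8 = 21.774 kN at 7.9 m from P.
ΣF_x = 0: P_x = 0.
ΣF_y = 0: P_y − 5.73·3.8 = 0 → P_y = 21.77 kN.
ΣM about P: M_P − (5.73·3.8)·7.9 − 578 − 676.9 = 0 → M_P = 1427 kN·m.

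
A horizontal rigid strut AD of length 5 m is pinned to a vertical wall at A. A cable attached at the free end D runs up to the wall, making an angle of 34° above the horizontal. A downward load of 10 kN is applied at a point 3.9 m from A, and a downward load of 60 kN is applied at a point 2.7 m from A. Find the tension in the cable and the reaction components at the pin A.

T = 71.89 kN, A_x = 59.60 kN, A_y = 29.80 kN

ΣM about A: T·sin34°·5 − 10·3.9 − 60·2.7 = 0 → T = 201/(5·0.559193) = 71.8893 ≈ 71.89 kN.
ΣF_x = 0: A_x − T·cos34° = 0 → A_x = 71.8893 × 0.829038 = 59.60 kN.
ΣF_y = 0: A_y + T·sin34° − 10 − 60 = 0 → A_y = 70 − 71.8893 × 0.559193 = 29.80 kN.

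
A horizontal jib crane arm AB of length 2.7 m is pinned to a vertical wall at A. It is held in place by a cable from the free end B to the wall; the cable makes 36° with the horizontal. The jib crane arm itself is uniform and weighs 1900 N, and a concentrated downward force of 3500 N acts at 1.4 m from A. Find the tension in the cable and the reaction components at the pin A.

T = 4704 N, A_x = 3805 N, A_y = 2635 N

ΣM about A: T·sin36°·2.7 − 1900·1.35 − 3500·1.4 = 0 → T = 7465/(2.7·0.587785) = 4703.79 ≈ 4704 N.
ΣF_x = 0: A_x − T·cos36° = 0 → A_x = 4703.79 × 0.809017 = 3805 N.
ΣF_y = 0: A_y + T·sin36° − 1900 − 3500 = 0 → A_y = 5400 − 4703.79 × 0.587785 = 2635 N.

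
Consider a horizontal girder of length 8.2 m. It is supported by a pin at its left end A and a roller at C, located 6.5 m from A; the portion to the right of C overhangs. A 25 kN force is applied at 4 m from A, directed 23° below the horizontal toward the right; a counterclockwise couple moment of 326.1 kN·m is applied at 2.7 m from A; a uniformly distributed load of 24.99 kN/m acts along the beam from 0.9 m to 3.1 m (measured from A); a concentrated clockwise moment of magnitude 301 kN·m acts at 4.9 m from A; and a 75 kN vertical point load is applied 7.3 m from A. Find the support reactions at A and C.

A_x = -23.01 kN, A_y = 36.45 kN, C_y = 103.3 kN

Resultant of the distributed load: 24.99 × 2.2 = 54.978 kN at 2 m from A.
Moments about A: C_y·6.5 − 25·sin23°·4 + 326.1 − (24.99·2.2)·2 − 301 − 75·7.3 = 0 → C_y = 671.429/6.5 = 103.297 ≈ 103.3 kN.
ΣF_y = 0: A_y + 103.297 − 25·sin23° − 24.99·2.2 − 75 = 0 → A_y = 36.45 kN.
ΣF_x = 0: A_x + 25·cos23° = 0 → A_x = -23.01 kN.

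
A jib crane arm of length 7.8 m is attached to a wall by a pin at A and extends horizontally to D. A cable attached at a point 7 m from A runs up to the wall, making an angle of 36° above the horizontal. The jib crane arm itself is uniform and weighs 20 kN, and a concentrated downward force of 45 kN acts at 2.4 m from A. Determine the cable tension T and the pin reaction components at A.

T = 45.21 kN, A_x = 36.57 kN, A_y = 38.43 kN

ΣM about A: T·sin36°·7 − 20·3.9 − 45·2.4 = 0 → T = 186/(7·0.587785) = 45.206 ≈ 45.21 kN.
ΣF_x = 0: A_x − T·cos36° = 0 → A_x = 45.206 × 0.809017 = 36.57 kN.
ΣF_y = 0: A_y + T·sin36° − 20 − 45 = 0 → A_y = 65 − 45.206 × 0.587785 = 38.43 kN.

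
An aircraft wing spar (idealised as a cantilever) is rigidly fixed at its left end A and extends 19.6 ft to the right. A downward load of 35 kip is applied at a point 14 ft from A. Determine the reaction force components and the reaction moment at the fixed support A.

ΣF_x = 0: A_x = 0.
ΣF_y = 0: A_y − 35 = 0 → A_y = 35.00 kip.
ΣM about A: M_A − 35·14 = 0 → M_A = 490.0 kip·ft.

A_x = 0, A_y = 35.00 kip, M_A = 490.0 kip·ft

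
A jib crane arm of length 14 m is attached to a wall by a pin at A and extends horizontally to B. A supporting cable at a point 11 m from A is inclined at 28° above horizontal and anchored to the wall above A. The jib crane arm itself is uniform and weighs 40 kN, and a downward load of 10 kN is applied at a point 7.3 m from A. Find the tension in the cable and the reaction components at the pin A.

T = 68.36 kN, A_x = 60.35 kN, A_y = 17.91 kN

ΣM about A: T·sin28°·11 − 40·7 − 10·7.3 = 0 → T = 353/(11·0.469472) = 68.3553 ≈ 68.36 kN.
ΣF_x = 0: A_x − T·cos28° = 0 → A_x = 68.3553 × 0.882948 = 60.35 kN.
ΣF_y = 0: A_y + T·sin28° − 40 − 10 = 0 → A_y = 50 − 68.3553 × 0.469472 = 17.91 kN.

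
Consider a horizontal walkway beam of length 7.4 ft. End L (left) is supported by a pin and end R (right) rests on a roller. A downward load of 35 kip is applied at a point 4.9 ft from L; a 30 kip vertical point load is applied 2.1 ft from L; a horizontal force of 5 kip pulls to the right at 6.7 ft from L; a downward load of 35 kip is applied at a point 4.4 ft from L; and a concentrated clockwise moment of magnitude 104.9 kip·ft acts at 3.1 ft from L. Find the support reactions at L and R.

L_x = -5.000 kip, L_y = 33.32 kip, R_y = 66.68 kip

ΣM about L: R_y·7.4 − 35·4.9 − 30·2.1 − 35·4.4 − 104.9 = 0 → R_y = 493.4/7.4 = 66.6757 ≈ 66.68 kip.
ΣF_y = 0: L_y + 66.6757 − 35 − 30 − 35 = 0 → L_y = 33.32 kip.
ΣF_x = 0: L_x + 5 = 0 → L_x = -5.000 kip.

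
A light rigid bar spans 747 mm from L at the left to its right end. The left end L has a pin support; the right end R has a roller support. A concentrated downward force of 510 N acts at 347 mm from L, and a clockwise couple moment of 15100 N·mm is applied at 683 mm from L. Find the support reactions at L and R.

Moments about L: R_y·747 − 510·347 − 15100 = 0 → R_y = 192070/747 = 257.122 ≈ 257.1 N.
ΣF_y = 0: L_y + 257.122 − 510 = 0 → L_y = 252.9 N.
ΣF_x = 0: no horizontal applied forces, so L_x = 0.

L_x = 0, L_y = 252.9 N, R_y = 257.1 N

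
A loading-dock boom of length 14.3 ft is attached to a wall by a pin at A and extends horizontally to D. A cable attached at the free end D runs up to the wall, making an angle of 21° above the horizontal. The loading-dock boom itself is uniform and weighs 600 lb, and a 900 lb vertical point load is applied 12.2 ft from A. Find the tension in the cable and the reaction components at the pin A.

T = 2980 lb, A_x = 2782 lb, A_y = 432.2 lb

ΣM about A: T·sin21°·14.3 − 600·7.15 − 900·12.2 = 0 → T = 15270/(14.3·0.358368) = 2979.71 ≈ 2980 lb.
ΣF_x = 0: A_x − T·cos21° = 0 → A_x = 2979.71 × 0.93358 = 2782 lb.
ΣF_y = 0: A_y + T·sin21° − 600 − 900 = 0 → A_y = 1500 − 2979.71 × 0.358368 = 432.2 lb.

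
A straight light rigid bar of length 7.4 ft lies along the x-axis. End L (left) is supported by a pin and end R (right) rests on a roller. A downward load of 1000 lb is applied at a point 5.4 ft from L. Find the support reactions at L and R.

L_x = 0, L_y = 270.3 lb, R_y = 729.7 lb

Moments about L: R_y·7.4 − 1000·5.4 = 0 → R_y = 5400/7.4 = 729.73 ≈ 729.7 lb.
ΣF_y = 0: L_y + 729.73 − 1000 = 0 → L_y = 270.3 lb.
ΣF_x = 0: no horizontal applied forces, so L_x = 0.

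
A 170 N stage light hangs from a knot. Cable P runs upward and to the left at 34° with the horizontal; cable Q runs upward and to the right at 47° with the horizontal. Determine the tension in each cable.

T_P = 117.4 N, T_Q = 142.7 N

ΣF_x = 0: −T_P·cos34° + T_Q·cos47° = 0 → T_Q = 1.2156·T_P.
ΣF_y = 0: T_P·sin34° + T_Q·sin47° = 170.
Substitute: T_P·(0.559193 + 1.2156·0.731354) = 170 → T_P = 117.385 ≈ 117.4 N.
Then T_Q = 1.2156 × 117.385 = 142.7 N.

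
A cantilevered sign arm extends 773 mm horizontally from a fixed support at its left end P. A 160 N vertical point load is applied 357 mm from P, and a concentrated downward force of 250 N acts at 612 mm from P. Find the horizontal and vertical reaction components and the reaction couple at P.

P_x = 0, P_y = 410.0 N, M_P = 210100 N·mm

ΣF_x = 0: P_x = 0.
ΣF_y = 0: P_y − 160 − 250 = 0 → P_y = 410.0 N.
ΣM about P: M_P − 160·357 − 250·612 = 0 → M_P = 210100 N·mm.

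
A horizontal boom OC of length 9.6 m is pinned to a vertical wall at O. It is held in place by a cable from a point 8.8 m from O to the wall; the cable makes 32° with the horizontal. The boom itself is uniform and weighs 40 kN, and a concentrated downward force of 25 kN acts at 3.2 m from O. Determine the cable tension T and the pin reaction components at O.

T = 58.33 kN, O_x = 49.46 kN, O_y = 34.09 kN

ΣM about O: T·sin32°·8.8 − 40·4.8 − 25·3.2 = 0 → T = 272/(8.8·0.529919) = 58.328 ≈ 58.33 kN.
ΣF_x = 0: O_x − T·cos32° = 0 → O_x = 58.328 × 0.848048 = 49.46 kN.
ΣF_y = 0: O_y + T·sin32° − 40 − 25 = 0 → O_y = 65 − 58.328 × 0.529919 = 34.09 kN.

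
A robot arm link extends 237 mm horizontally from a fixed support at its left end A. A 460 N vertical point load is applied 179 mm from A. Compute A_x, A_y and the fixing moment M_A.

A_x = 0, A_y = 460.0 N, M_A = 82340 N·mm

ΣF_x = 0: A_x = 0.
ΣF_y = 0: A_y − 460 = 0 → A_y = 460.0 N.
ΣM about A: M_A − 460·179 = 0 → M_A = 82340 N·mm.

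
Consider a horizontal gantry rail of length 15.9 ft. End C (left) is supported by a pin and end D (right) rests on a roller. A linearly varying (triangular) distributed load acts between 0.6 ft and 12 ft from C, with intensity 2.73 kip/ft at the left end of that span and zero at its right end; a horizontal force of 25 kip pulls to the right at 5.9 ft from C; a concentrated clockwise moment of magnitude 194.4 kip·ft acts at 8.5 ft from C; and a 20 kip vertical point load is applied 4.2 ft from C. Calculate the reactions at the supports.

Resultant of the triangular load: ½ × 2.73 × 11.4 = 15.561 kip, acting at 4.4 ft from C (one-third of the span from the peak).
Taking moments about C: D_y·15.9 − (½·2.73·11.4)·4.4 − 194.4 − 20·4.2 = 0 → D_y = 346.8684/15.9 = 21.8156 ≈ 21.82 kip.
ΣF_y = 0: C_y + 21.8156 − ½·2.73·11.4 − 20 = 0 → C_y = 13.75 kip.
ΣF_x = 0: C_x + 25 = 0 → C_x = -25.00 kip.

C_x = -25.00 kip, C_y = 13.75 kip, D_y = 21.82 kip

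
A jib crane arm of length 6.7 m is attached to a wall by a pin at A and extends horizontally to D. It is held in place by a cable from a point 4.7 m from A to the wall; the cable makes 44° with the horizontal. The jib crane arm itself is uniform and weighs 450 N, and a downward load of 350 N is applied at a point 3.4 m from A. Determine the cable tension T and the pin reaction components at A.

ΣM about A: T·sin44°·4.7 − 450·3.35 − 350·3.4 = 0 → T = 2697.5/(4.7·0.694658) = 826.214 ≈ 826.2 N.
ΣF_x = 0: A_x − T·cos44° = 0 → A_x = 826.214 × 0.71934 = 594.3 N.
ΣF_y = 0: A_y + T·sin44° − 450 − 350 = 0 → A_y = 800 − 826.214 × 0.694658 = 226.1 N.

T = 826.2 N, A_x = 594.3 N, A_y = 226.1 N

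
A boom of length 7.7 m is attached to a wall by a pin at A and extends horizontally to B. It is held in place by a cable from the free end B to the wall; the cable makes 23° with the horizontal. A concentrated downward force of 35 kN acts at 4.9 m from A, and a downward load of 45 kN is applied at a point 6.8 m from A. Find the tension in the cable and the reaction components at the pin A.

ΣM about A: T·sin23°·7.7 − 35·4.9 − 45·6.8 = 0 → T = 477.5/(7.7·0.390731) = 158.71 ≈ 158.7 kN.
ΣF_x = 0: A_x − T·cos23° = 0 → A_x = 158.71 × 0.920505 = 146.1 kN.
ΣF_y = 0: A_y + T·sin23° − 35 − 45 = 0 → A_y = 80 − 158.71 × 0.390731 = 17.99 kN.

T = 158.7 kN, A_x = 146.1 kN, A_y = 17.99 kN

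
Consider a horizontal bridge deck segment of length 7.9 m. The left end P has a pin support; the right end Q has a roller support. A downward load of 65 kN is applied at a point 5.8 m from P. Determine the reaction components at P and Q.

P_x = 0, P_y = 17.28 kN, Q_y = 47.72 kN

Moments about P: Q_y·7.9 − 65·5.8 = 0 → Q_y = 377/7.9 = 47.7215 ≈ 47.72 kN.
ΣF_y = 0: P_y + 47.7215 − 65 = 0 → P_y = 17.28 kN.
ΣF_x = 0: no horizontal applied forces, so P_x = 0.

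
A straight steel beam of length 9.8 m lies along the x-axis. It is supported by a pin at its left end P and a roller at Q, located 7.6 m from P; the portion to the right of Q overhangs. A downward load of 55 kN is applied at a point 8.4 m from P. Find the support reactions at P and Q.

Moments about P: Q_y·7.6 − 55·8.4 = 0 → Q_y = 462/7.6 = 60.7895 ≈ 60.79 kN.
ΣF_y = 0: P_y + 60.7895 − 55 = 0 → P_y = -5.789 kN.
ΣF_x = 0: no horizontal applied forces, so P_x = 0.

P_x = 0, P_y = -5.789 kN, Q_y = 60.79 kN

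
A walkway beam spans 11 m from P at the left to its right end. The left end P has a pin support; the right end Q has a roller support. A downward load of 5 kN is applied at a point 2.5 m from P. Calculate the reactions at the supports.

Taking moments about P: Q_y·11 − 5·2.5 = 0 → Q_y = 12.5/11 = 1.13636 ≈ 1.136 kN.
ΣF_y = 0: P_y + 1.13636 − 5 = 0 → P_y = 3.864 kN.
ΣF_x = 0: no horizontal applied forces, so P_x = 0.

P_x = 0, P_y = 3.864 kN, Q_y = 1.136 kN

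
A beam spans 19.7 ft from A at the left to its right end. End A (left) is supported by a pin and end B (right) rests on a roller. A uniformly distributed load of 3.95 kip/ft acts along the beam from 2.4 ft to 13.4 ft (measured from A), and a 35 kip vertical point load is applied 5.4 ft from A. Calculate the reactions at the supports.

Resultant of the distributed load: 3.95 × 11 = 43.45 kip at 7.9 ft from A.
Moments about A: B_y·19.7 − (3.95·11)·7.9 − 35·5.4 = 0 → B_y = 532.255/19.7 = 27.018 ≈ 27.02 kip.
ΣF_y = 0: A_y + 27.018 − 3.95·11 − 35 = 0 → A_y = 51.43 kip.
ΣF_x = 0: no horizontal applied forces, so A_x = 0.

A_x = 0, A_y = 51.43 kip, B_y = 27.02 kip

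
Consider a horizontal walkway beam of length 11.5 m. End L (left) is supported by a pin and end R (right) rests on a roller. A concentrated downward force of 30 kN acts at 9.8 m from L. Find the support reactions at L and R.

L_x = 0, L_y = 4.435 kN, R_y = 25.57 kN

Taking moments about L: R_y·11.5 − 30·9.8 = 0 → R_y = 294/11.5 = 25.5652 ≈ 25.57 kN.
ΣF_y = 0: L_y + 25.5652 − 30 = 0 → L_y = 4.435 kN.
ΣF_x = 0: no horizontal applied forces, so L_x = 0.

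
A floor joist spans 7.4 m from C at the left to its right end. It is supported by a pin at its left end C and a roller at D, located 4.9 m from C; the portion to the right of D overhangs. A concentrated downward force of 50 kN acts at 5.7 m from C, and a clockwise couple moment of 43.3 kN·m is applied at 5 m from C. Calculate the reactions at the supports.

Moments about C: D_y·4.9 − 50·5.7 − 43.3 = 0 → D_y = 328.3/4.9 = 67.00 kN.
ΣF_y = 0: C_y + 67 − 50 = 0 → C_y = -17.00 kN.
ΣF_x = 0: no horizontal applied forces, so C_x = 0.

C_x = 0, C_y = -17.00 kN, D_y = 67.00 kN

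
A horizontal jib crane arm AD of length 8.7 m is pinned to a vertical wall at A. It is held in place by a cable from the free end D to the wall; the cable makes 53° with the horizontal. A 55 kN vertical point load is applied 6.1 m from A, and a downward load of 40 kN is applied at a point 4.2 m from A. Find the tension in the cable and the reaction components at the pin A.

ΣM about A: T·sin53°·8.7 − 55·6.1 − 40·4.2 = 0 → T = 503.5/(8.7·0.798636) = 72.4655 ≈ 72.47 kN.
ΣF_x = 0: A_x − T·cos53° = 0 → A_x = 72.4655 × 0.601815 = 43.61 kN.
ΣF_y = 0: A_y + T·sin53° − 55 − 40 = 0 → A_y = 95 − 72.4655 × 0.798636 = 37.13 kN.

T = 72.47 kN, A_x = 43.61 kN, A_y = 37.13 kN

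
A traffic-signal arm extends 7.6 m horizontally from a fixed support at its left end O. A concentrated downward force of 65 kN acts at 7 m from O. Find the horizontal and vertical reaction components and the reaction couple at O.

O_x = 0, O_y = 65.00 kN, M_O = 455.0 kN·m

ΣF_x = 0: O_x = 0.
ΣF_y = 0: O_y − 65 = 0 → O_y = 65.00 kN.
ΣM about O: M_O − 65·7 = 0 → M_O = 455.0 kN·m.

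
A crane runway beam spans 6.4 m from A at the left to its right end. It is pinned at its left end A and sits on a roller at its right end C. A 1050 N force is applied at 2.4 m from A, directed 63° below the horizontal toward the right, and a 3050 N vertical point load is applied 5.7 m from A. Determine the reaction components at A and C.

ΣM about A: C_y·6.4 − 1050·sin63°·2.4 − 3050·5.7 = 0 → C_y = 19630.3/6.4 = 3067.23 ≈ 3067 N.
ΣF_y = 0: A_y + 3067.23 − 1050·sin63° − 3050 = 0 → A_y = 918.3 N.
ΣF_x = 0: A_x + 1050·cos63° = 0 → A_x = -476.7 N.

A_x = -476.7 N, A_y = 918.3 N, C_y = 3067 N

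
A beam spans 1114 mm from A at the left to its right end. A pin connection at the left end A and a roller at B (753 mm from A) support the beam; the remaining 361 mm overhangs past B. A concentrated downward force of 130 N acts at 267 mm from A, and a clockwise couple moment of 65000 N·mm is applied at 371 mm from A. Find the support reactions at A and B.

A_x = 0, A_y = -2.417 N, B_y = 132.4 N

Moments about A: B_y·753 − 130·267 − 65000 = 0 → B_y = 99710/753 = 132.417 ≈ 132.4 N.
ΣF_y = 0: A_y + 132.417 − 130 = 0 → A_y = -2.417 N.
ΣF_x = 0: no horizontal applied forces, so A_x = 0.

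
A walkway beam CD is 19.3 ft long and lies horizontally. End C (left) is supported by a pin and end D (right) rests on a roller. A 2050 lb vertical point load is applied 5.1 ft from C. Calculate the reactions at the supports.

ΣM about C: D_y·19.3 − 2050·5.1 = 0 → D_y = 10455/19.3 = 541.71 ≈ 541.7 lb.
ΣF_y = 0: C_y + 541.71 − 2050 = 0 → C_y = 1508 lb.
ΣF_x = 0: no horizontal applied forces, so C_x = 0.

C_x = 0, C_y = 1508 lb, D_y = 541.7 lb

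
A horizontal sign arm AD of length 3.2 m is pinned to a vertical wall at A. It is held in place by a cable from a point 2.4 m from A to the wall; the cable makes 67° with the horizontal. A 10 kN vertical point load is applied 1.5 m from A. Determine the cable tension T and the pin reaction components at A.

ΣM about A: T·sin67°·2.4 − 10·1.5 = 0 → T = 15/(2.4·0.920505) = 6.78975 ≈ 6.790 kN.
ΣF_x = 0: A_x − T·cos67° = 0 → A_x = 6.78975 × 0.390731 = 2.653 kN.
ΣF_y = 0: A_y + T·sin67° − 10 = 0 → A_y = 10 − 6.78975 × 0.920505 = 3.750 kN.

T = 6.790 kN, A_x = 2.653 kN, A_y = 3.750 kN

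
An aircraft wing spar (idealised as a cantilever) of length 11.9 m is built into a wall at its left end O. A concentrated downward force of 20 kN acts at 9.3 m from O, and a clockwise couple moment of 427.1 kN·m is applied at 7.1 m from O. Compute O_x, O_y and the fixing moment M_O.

O_x = 0, O_y = 20.00 kN, M_O = 613.1 kN·m

ΣF_x = 0: O_x = 0.
ΣF_y = 0: O_y − 20 = 0 → O_y = 20.00 kN.
ΣM about O: M_O − 20·9.3 − 427.1 = 0 → M_O = 613.1 kN·m.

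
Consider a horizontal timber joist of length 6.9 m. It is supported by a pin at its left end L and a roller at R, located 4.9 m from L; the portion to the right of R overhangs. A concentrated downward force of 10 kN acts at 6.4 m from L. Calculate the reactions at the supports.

Taking moments about L: R_y·4.9 − 10·6.4 = 0 → R_y = 64/4.9 = 13.0612 ≈ 13.06 kN.
ΣF_y = 0: L_y + 13.0612 − 10 = 0 → L_y = -3.061 kN.
ΣF_x = 0: no horizontal applied forces, so L_x = 0.

L_x = 0, L_y = -3.061 kN, R_y = 13.06 kN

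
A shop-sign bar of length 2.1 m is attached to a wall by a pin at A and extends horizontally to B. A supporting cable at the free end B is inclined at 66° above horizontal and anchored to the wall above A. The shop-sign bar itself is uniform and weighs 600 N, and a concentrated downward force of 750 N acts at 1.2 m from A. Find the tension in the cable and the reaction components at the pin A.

ΣM about A: T·sin66°·2.1 − 600·1.05 − 750·1.2 = 0 → T = 1530/(2.1·0.913545) = 797.521 ≈ 797.5 N.
ΣF_x = 0: A_x − T·cos66° = 0 → A_x = 797.521 × 0.406737 = 324.4 N.
ΣF_y = 0: A_y + T·sin66° − 600 − 750 = 0 → A_y = 1350 − 797.521 × 0.913545 = 621.4 N.

T = 797.5 N, A_x = 324.4 N, A_y = 621.4 N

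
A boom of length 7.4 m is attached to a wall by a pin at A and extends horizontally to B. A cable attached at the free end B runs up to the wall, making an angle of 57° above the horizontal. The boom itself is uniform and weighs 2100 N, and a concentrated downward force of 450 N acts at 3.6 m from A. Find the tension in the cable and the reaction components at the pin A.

T = 1513 N, A_x = 824.0 N, A_y = 1281 N

ΣM about A: T·sin57°·7.4 − 2100·3.7 − 450·3.6 = 0 → T = 9390/(7.4·0.838671) = 1513.01 ≈ 1513 N.
ΣF_x = 0: A_x − T·cos57° = 0 → A_x = 1513.01 × 0.544639 = 824.0 N.
ΣF_y = 0: A_y + T·sin57° − 2100 − 450 = 0 → A_y = 2550 − 1513.01 × 0.838671 = 1281 N.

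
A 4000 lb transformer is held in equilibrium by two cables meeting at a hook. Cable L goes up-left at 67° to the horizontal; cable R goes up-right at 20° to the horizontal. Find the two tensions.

ΣF_x = 0: −T_L·cos67° + T_R·cos20° = 0 → T_R = 0.415807·T_L.
ΣF_y = 0: T_L·sin67° + T_R·sin20° = 4000.
Substitute: T_L·(0.920505 + 0.415807·0.34202) = 4000 → T_L = 3763.93 ≈ 3764 lb.
Then T_R = 0.415807 × 3763.93 = 1565 lb.

T_L = 3764 lb, T_R = 1565 lb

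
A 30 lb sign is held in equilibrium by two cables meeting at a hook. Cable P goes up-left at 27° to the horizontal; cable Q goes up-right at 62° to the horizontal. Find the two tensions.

T_P = 14.09 lb, T_Q = 26.73 lb

ΣF_x = 0: −T_P·cos27° + T_Q·cos62° = 0 → T_Q = 1.89789·T_P.
ΣF_y = 0: T_P·sin27° + T_Q·sin62° = 30.
Substitute: T_P·(0.45399 + 1.89789·0.882948) = 30 → T_P = 14.0863 ≈ 14.09 lb.
Then T_Q = 1.89789 × 14.0863 = 26.73 lb.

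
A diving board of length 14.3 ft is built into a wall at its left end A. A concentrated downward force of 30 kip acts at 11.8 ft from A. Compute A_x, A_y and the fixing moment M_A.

ΣF_x = 0: A_x = 0.
ΣF_y = 0: A_y − 30 = 0 → A_y = 30.00 kip.
ΣM about A: M_A − 30·11.8 = 0 → M_A = 354.0 kip·ft.

A_x = 0, A_y = 30.00 kip, M_A = 354.0 kip·ft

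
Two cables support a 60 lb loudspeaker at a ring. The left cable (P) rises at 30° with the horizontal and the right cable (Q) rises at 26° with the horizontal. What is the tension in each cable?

T_P = 65.05 lb, T_Q = 62.68 lb

ΣF_x = 0: −T_P·cos30° + T_Q·cos26° = 0 → T_Q = 0.963542·T_P.
ΣF_y = 0: T_P·sin30° + T_Q·sin26° = 60.
Substitute: T_P·(0.5 + 0.963542·0.438371) = 60 → T_P = 65.0485 ≈ 65.05 lb.
Then T_Q = 0.963542 × 65.0485 = 62.68 lb.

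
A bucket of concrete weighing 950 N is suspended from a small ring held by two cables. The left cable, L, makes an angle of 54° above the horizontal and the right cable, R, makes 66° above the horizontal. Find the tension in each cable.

T_L = 446.2 N, T_R = 644.8 N

ΣF_x = 0: −T_L·cos54° + T_R·cos66° = 0 → T_R = 1.44512·T_L.
ΣF_y = 0: T_L·sin54° + T_R·sin66° = 950.
Substitute: T_L·(0.809017 + 1.44512·0.913545) = 950 → T_L = 446.177 ≈ 446.2 N.
Then T_R = 1.44512 × 446.177 = 644.8 N.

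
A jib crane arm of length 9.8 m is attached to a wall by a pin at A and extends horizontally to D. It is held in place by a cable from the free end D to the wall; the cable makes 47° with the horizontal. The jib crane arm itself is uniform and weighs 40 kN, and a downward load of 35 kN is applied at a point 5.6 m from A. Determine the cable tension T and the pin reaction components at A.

T = 54.69 kN, A_x = 37.30 kN, A_y = 35.00 kN

ΣM about A: T·sin47°·9.8 − 40·4.9 − 35·5.6 = 0 → T = 392/(9.8·0.731354) = 54.6931 ≈ 54.69 kN.
ΣF_x = 0: A_x − T·cos47° = 0 → A_x = 54.6931 × 0.681998 = 37.30 kN.
ΣF_y = 0: A_y + T·sin47° − 40 − 35 = 0 → A_y = 75 − 54.6931 × 0.731354 = 35.00 kN.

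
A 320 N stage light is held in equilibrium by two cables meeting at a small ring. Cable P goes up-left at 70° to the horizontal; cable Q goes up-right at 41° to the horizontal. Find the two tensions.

T_P = 258.7 N, T_Q = 117.2 N

ΣF_x = 0: −T_P·cos70° + T_Q·cos41° = 0 → T_Q = 0.453181·T_P.
ΣF_y = 0: T_P·sin70° + T_Q·sin41° = 320.
Substitute: T_P·(0.939693 + 0.453181·0.656059) = 320 → T_P = 258.689 ≈ 258.7 N.
Then T_Q = 0.453181 × 258.689 = 117.2 N.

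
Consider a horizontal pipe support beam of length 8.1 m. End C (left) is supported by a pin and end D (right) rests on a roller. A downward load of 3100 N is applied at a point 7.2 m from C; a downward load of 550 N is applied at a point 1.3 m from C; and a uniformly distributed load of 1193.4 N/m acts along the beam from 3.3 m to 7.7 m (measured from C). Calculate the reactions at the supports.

C_x = 0, C_y = 2492 N, D_y = 6409 N

Resultant of the distributed load: 1193.4 × 4.4 = 5250.96 N at 5.5 m from C.
ΣM about C: D_y·8.1 − 3100·7.2 − 550·1.3 − (1193.4·4.4)·5.5 = 0 → D_y = 51915.28/8.1 = 6409.29 ≈ 6409 N.
ΣF_y = 0: C_y + 6409.29 − 3100 − 550 − 1193.4·4.4 = 0 → C_y = 2492 N.
ΣF_x = 0: no horizontal applied forces, so C_x = 0.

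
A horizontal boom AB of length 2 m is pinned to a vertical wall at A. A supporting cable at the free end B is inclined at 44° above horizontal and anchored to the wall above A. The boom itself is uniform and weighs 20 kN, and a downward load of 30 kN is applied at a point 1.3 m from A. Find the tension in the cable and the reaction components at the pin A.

T = 42.47 kN, A_x = 30.55 kN, A_y = 20.50 kN

ΣM about A: T·sin44°·2 − 20·1 − 30·1.3 = 0 → T = 59/(2·0.694658) = 42.4669 ≈ 42.47 kN.
ΣF_x = 0: A_x − T·cos44° = 0 → A_x = 42.4669 × 0.71934 = 30.55 kN.
ΣF_y = 0: A_y + T·sin44° − 20 − 30 = 0 → A_y = 50 − 42.4669 × 0.694658 = 20.50 kN.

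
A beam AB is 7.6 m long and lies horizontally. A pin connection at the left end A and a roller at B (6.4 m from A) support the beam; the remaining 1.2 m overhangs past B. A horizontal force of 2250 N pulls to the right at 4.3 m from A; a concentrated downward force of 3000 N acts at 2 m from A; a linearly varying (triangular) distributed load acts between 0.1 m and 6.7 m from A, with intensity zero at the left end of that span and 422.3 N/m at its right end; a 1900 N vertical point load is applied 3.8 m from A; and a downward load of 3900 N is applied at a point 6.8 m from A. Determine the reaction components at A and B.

A_x = -2250 N, A_y = 3004 N, B_y = 7189 N

Resultant of the triangular load: ½ × 422.3 × 6.6 = 1393.59 N, acting at 4.5 m from A (one-third of the span from the peak).
Moments about A: B_y·6.4 − 3000·2 − (½·422.3·6.6)·4.5 − 1900·3.8 − 3900·6.8 = 0 → B_y = 46011.155/6.4 = 7189.24 ≈ 7189 N.
ΣF_y = 0: A_y + 7189.24 − 3000 − ½·422.3·6.6 − 1900 − 3900 = 0 → A_y = 3004 N.
ΣF_x = 0: A_x + 2250 = 0 → A_x = -2250 N.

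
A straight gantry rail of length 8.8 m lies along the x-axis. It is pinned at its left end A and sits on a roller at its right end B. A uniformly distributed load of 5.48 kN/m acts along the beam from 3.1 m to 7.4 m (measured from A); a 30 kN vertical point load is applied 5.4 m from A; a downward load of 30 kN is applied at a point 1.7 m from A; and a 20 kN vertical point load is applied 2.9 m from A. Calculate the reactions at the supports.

Resultant of the distributed load: 5.48 × 4.3 = 23.564 kN at 5.25 m from A.
Moments about A: B_y·8.8 − (5.48·4.3)·5.25 − 30·5.4 − 30·1.7 − 20·2.9 = 0 → B_y = 394.711/8.8 = 44.8535 ≈ 44.85 kN.
ΣF_y = 0: A_y + 44.8535 − 5.48·4.3 − 30 − 30 − 20 = 0 → A_y = 58.71 kN.
ΣF_x = 0: no horizontal applied forces, so A_x = 0.

A_x = 0, A_y = 58.71 kN, B_y = 44.85 kN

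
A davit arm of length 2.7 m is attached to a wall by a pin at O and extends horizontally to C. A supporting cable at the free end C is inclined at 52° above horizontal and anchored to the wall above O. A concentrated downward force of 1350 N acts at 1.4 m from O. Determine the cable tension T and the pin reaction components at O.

T = 888.3 N, O_x = 546.9 N, O_y = 650.0 N

ΣM about O: T·sin52°·2.7 − 1350·1.4 = 0 → T = 1890/(2.7·0.788011) = 888.312 ≈ 888.3 N.
ΣF_x = 0: O_x − T·cos52° = 0 → O_x = 888.312 × 0.615661 = 546.9 N.
ΣF_y = 0: O_y + T·sin52° − 1350 = 0 → O_y = 1350 − 888.312 × 0.788011 = 650.0 N.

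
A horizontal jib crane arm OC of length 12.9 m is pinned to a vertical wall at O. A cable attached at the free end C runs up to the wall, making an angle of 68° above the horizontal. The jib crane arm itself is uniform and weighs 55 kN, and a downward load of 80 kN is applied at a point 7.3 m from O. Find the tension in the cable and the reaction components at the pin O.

T = 78.49 kN, O_x = 29.40 kN, O_y = 62.23 kN

ΣM about O: T·sin68°·12.9 − 55·6.45 − 80·7.3 = 0 → T = 938.75/(12.9·0.927184) = 78.4864 ≈ 78.49 kN.
ΣF_x = 0: O_x − T·cos68° = 0 → O_x = 78.4864 × 0.374607 = 29.40 kN.
ΣF_y = 0: O_y + T·sin68° − 55 − 80 = 0 → O_y = 135 − 78.4864 × 0.927184 = 62.23 kN.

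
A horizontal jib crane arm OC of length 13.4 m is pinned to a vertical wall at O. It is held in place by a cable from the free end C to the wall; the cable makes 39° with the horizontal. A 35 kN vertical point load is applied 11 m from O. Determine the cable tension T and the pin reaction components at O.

T = 45.65 kN, O_x = 35.48 kN, O_y = 6.269 kN

ΣM about O: T·sin39°·13.4 − 35·11 = 0 → T = 385/(13.4·0.62932) = 45.6546 ≈ 45.65 kN.
ΣF_x = 0: O_x − T·cos39° = 0 → O_x = 45.6546 × 0.777146 = 35.48 kN.
ΣF_y = 0: O_y + T·sin39° − 35 = 0 → O_y = 35 − 45.6546 × 0.62932 = 6.269 kN.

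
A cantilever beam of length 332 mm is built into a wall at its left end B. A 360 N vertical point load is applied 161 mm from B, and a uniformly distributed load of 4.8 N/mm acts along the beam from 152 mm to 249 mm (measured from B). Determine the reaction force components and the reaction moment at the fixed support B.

Resultant of the distributed load: 4.8 × 97 = 465.6 N at 200.5 mm from B.
ΣF_x = 0: B_x = 0.
ΣF_y = 0: B_y − 360 − 4.8·97 = 0 → B_y = 825.6 N.
ΣM about B: M_B − 360·161 − (4.8·97)·200.5 = 0 → M_B = 151300 N·mm.

B_x = 0, B_y = 825.6 N, M_B = 151300 N·mm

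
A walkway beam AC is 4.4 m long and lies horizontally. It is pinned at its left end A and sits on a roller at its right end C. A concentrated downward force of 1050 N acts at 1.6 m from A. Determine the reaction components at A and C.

A_x = 0, A_y = 668.2 N, C_y = 381.8 N

ΣM about A: C_y·4.4 − 1050·1.6 = 0 → C_y = 1680/4.4 = 381.818 ≈ 381.8 N.
ΣF_y = 0: A_y + 381.818 − 1050 = 0 → A_y = 668.2 N.
ΣF_x = 0: no horizontal applied forces, so A_x = 0.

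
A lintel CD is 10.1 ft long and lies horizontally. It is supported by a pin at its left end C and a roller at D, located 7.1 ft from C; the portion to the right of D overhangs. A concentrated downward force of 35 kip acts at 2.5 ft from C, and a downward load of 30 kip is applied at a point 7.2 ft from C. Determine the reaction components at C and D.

ΣM about C: D_y·7.1 − 35·2.5 − 30·7.2 = 0 → D_y = 303.5/7.1 = 42.7465 ≈ 42.75 kip.
ΣF_y = 0: C_y + 42.7465 − 35 − 30 = 0 → C_y = 22.25 kip.
ΣF_x = 0: no horizontal applied forces, so C_x = 0.

C_x = 0, C_y = 22.25 kip, D_y = 42.75 kip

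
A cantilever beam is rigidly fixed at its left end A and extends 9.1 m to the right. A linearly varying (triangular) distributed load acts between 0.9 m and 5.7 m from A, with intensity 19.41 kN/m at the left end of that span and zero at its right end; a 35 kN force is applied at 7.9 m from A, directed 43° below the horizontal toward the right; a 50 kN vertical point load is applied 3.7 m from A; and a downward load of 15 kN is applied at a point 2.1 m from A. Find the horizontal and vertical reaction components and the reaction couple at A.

Resultant of the triangular load: ½ × 19.41 × 4.8 = 46.584 kN, acting at 2.5 m from A (one-third of the span from the peak).
ΣF_x = 0: A_x + 35·cos43° = 0 → A_x = -25.60 kN.
ΣF_y = 0: A_y − ½·19.41·4.8 − 35·sin43° − 50 − 15 = 0 → A_y = 135.5 kN.
ΣM about A: M_A − (½·19.41·4.8)·2.5 − 35·sin43°·7.9 − 50·3.7 − 15·2.1 = 0 → M_A = 521.5 kN·m.

A_x = -25.60 kN, A_y = 135.5 kN, M_A = 521.5 kN·m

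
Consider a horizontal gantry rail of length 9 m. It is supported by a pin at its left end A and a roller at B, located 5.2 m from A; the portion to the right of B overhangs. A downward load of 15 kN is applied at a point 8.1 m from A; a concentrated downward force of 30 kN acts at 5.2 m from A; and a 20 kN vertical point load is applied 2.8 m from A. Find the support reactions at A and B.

A_x = 0, A_y = 0.8654 kN, B_y = 64.13 kN

ΣM about A: B_y·5.2 − 15·8.1 − 30·5.2 − 20·2.8 = 0 → B_y = 333.5/5.2 = 64.1346 ≈ 64.13 kN.
ΣF_y = 0: A_y + 64.1346 − 15 − 30 − 20 = 0 → A_y = 0.8654 kN.
ΣF_x = 0: no horizontal applied forces, so A_x = 0.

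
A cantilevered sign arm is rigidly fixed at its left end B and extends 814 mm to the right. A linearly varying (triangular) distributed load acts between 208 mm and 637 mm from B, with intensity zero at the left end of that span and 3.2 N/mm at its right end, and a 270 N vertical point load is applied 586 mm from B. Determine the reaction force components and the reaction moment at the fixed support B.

B_x = 0, B_y = 956.4 N, M_B = 497300 N·mm

Resultant of the triangular load: ½ × 3.2 × 429 = 686.4 N, acting at 494 mm from B (one-third of the span from the peak).
ΣF_x = 0: B_x = 0.
ΣF_y = 0: B_y − ½·3.2·429 − 270 = 0 → B_y = 956.4 N.
ΣM about B: M_B − (½·3.2·429)·494 − 270·586 = 0 → M_B = 497300 N·mm.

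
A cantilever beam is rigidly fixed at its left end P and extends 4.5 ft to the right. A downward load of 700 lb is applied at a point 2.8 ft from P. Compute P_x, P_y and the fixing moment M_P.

ΣF_x = 0: P_x = 0.
ΣF_y = 0: P_y − 700 = 0 → P_y = 700.0 lb.
ΣM about P: M_P − 700·2.8 = 0 → M_P = 1960 lb·ft.

P_x = 0, P_y = 700.0 lb, M_P = 1960 lb·ft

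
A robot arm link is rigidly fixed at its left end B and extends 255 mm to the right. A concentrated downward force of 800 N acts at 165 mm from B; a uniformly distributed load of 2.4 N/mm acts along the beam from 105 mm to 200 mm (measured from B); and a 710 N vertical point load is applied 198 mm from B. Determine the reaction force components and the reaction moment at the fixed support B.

B_x = 0, B_y = 1738 N, M_B = 307400 N·mm

Resultant of the distributed load: 2.4 × 95 = 228 N at 152.5 mm from B.
ΣF_x = 0: B_x = 0.
ΣF_y = 0: B_y − 800 − 2.4·95 − 710 = 0 → B_y = 1738 N.
ΣM about B: M_B − 800·165 − (2.4·95)·152.5 − 710·198 = 0 → M_B = 307400 N·mm.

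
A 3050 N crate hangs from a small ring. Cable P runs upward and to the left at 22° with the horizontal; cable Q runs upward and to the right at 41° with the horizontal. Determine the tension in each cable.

T_P = 2583 N, T_Q = 3174 N

ΣF_x = 0: −T_P·cos22° + T_Q·cos41° = 0 → T_Q = 1.22853·T_P.
ΣF_y = 0: T_P·sin22° + T_Q·sin41° = 3050.
Substitute: T_P·(0.374607 + 1.22853·0.656059) = 3050 → T_P = 2583.44 ≈ 2583 N.
Then T_Q = 1.22853 × 2583.44 = 3174 N.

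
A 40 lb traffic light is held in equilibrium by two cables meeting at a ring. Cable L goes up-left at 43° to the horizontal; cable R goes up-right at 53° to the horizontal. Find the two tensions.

ΣF_x = 0: −T_L·cos43° + T_R·cos53° = 0 → T_R = 1.21525·T_L.
ΣF_y = 0: T_L·sin43° + T_R·sin53° = 40.
Substitute: T_L·(0.681998 + 1.21525·0.798636) = 40 → T_L = 24.2052 ≈ 24.21 lb.
Then T_R = 1.21525 × 24.2052 = 29.42 lb.

T_L = 24.21 lb, T_R = 29.42 lb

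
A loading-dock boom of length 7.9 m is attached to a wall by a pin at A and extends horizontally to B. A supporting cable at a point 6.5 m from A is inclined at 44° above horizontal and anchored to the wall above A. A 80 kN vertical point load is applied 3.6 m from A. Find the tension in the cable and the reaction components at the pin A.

ΣM about A: T·sin44°·6.5 − 80·3.6 = 0 → T = 288/(6.5·0.694658) = 63.7835 ≈ 63.78 kN.
ΣF_x = 0: A_x − T·cos44° = 0 → A_x = 63.7835 × 0.71934 = 45.88 kN.
ΣF_y = 0: A_y + T·sin44° − 80 = 0 → A_y = 80 − 63.7835 × 0.694658 = 35.69 kN.

T = 63.78 kN, A_x = 45.88 kN, A_y = 35.69 kN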